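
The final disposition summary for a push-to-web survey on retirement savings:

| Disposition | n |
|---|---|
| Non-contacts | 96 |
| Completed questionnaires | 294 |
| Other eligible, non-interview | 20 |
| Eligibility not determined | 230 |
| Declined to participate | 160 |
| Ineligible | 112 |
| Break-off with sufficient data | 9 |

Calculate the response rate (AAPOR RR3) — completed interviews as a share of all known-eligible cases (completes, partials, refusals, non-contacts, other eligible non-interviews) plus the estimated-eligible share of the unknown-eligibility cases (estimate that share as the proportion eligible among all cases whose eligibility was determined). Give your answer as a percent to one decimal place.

Num = 294
Determined eligible = 294 + 9 + 160 + 96 + 20 = 579
e = 579 / (579 + 112) = 579 / 691 = 0.8379
Estimated eligible among unknowns = 0.8379 × 230 = 192.72
Denom = 579 + 192.72 = 771.72
RR3 = 294 / 771.72 = 0.3810

38.1%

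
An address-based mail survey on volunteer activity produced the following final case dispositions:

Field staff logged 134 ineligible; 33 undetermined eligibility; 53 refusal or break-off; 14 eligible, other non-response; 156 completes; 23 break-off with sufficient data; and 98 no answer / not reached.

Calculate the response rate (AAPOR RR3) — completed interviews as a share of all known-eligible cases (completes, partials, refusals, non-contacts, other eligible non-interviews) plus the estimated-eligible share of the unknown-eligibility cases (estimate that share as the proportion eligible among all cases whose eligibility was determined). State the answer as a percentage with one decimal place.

42.4%

Top → 156
Determined eligible → 156 + 23 + 53 + 98 + 14 = 344
e = 344 / (344 + 134) = 344 / 478 = 0.7197
e × U → 0.7197 × 33 = 23.75
Denominator → 344 + 23.75 = 367.75
RR3 = 156 / 367.75 = 0.4242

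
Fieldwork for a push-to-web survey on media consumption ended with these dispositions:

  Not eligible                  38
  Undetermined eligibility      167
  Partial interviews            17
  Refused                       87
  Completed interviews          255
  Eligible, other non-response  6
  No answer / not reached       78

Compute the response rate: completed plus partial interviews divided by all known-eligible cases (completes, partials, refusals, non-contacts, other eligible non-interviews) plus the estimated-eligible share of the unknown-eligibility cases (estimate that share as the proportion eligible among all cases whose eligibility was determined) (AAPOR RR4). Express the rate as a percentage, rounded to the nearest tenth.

Num → 255 + 17 = 272
Known eligible → 255 + 17 + 87 + 78 + 6 = 443
e = 443 / (443 + 38) = 443 / 481 = 0.9210
e × U → 0.9210 × 167 = 153.81
Denominator → 443 + 153.81 = 596.81
RR4 = 272 / 596.81 = 0.4558

45.6%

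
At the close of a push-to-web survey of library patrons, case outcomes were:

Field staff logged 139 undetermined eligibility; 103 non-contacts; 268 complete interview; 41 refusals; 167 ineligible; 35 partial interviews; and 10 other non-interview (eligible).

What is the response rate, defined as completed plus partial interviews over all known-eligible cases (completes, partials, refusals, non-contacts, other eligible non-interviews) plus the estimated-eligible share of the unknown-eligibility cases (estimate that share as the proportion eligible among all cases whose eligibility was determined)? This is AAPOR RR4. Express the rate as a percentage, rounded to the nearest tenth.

54.2%

Top: 268 + 35 = 303
Known eligible: 268 + 35 + 41 + 103 + 10 = 457
e = 457 / (457 + 167) = 457 / 624 = 0.7324
Eligible share of unknowns: 0.7324 × 139 = 101.80
Denominator: 457 + 101.80 = 558.80
RR4 = 303 / 558.80 = 0.5422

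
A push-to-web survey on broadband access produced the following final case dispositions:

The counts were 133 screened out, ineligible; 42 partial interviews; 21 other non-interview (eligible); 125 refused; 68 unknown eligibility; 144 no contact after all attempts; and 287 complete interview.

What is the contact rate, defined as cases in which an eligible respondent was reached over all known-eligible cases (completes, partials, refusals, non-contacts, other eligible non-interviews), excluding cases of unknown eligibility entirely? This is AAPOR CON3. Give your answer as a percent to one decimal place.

76.7%

Numerator: 287 + 42 + 125 + 21 = 475
Denom: 287 + 42 + 125 + 144 + 21 = 619
CON3 = 475 / 619 = 0.7674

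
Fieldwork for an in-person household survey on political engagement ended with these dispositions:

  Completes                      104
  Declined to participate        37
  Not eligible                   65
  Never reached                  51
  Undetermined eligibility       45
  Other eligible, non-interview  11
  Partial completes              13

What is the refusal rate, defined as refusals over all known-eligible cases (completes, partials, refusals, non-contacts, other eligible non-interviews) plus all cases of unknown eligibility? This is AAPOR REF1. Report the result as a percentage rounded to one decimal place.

Top → 37
Denom → 104 + 13 + 37 + 51 + 11 + 45 = 261
REF1 = 37 / 261 = 0.1418

14.2%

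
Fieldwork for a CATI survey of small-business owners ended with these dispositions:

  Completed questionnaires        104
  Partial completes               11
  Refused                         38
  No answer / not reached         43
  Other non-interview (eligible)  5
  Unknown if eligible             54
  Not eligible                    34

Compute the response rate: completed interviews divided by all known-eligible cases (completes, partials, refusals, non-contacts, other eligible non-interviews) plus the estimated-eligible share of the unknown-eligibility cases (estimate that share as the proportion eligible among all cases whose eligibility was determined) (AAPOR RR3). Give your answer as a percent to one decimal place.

42.1%

Num = 104
Eligible (known) = 104 + 11 + 38 + 43 + 5 = 201
e = 201 / (201 + 34) = 201 / 235 = 0.8553
Estimated eligible among unknowns = 0.8553 × 54 = 46.19
Denominator = 201 + 46.19 = 247.19
RR3 = 104 / 247.19 = 0.4207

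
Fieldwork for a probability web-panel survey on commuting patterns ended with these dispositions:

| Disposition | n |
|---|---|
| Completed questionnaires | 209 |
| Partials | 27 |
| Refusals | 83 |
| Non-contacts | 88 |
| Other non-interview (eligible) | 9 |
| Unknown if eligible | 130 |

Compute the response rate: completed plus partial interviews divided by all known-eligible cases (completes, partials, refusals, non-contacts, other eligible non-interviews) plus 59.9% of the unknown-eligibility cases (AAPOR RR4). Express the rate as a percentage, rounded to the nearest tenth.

47.8%

Num → 209 + 27 = 236
Known eligible → 209 + 27 + 83 + 88 + 9 = 416
Eligible share of unknowns → 0.5990 × 130 = 77.87
Base → 416 + 77.87 = 493.87
RR4 = 236 / 493.87 = 0.4779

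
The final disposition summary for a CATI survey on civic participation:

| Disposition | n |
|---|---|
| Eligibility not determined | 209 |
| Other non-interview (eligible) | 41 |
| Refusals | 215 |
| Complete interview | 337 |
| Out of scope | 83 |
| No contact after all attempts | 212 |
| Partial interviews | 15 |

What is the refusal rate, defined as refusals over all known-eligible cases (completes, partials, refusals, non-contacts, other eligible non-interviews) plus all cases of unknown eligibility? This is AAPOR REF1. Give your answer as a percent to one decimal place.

20.9%

Num = 215
Denominator = 337 + 15 + 215 + 212 + 41 + 209 = 1029
REF1 = 215 / 1029 = 0.2089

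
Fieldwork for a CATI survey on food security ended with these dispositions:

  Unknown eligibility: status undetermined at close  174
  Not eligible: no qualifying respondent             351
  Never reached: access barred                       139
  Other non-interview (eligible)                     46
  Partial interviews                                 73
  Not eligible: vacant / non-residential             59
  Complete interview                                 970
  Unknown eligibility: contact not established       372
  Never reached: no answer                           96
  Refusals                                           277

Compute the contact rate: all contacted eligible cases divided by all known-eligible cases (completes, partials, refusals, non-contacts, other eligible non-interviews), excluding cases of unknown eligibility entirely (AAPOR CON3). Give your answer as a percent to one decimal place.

Non-contacts = 96 + 139 = 235
Undetermined eligibility = 372 + 174 = 546
Ineligible = 351 + 59 = 410
Top = 970 + 73 + 277 + 46 = 1366
Base = 970 + 73 + 277 + 235 + 46 = 1601
CON3 = 1366 / 1601 = 0.8532

85.3%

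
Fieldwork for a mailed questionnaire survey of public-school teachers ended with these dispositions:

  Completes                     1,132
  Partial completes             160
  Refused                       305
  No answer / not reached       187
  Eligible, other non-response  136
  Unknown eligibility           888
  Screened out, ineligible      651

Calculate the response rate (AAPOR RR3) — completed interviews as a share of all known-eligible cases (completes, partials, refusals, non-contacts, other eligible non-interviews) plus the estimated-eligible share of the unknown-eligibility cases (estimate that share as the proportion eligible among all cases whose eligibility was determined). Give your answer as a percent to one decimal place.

43.8%

Top = 1132
Known eligible = 1132 + 160 + 305 + 187 + 136 = 1920
e = 1920 / (1920 + 651) = 1920 / 2571 = 0.7468
Estimated eligible among unknowns = 0.7468 × 888 = 663.16
Denominator = 1920 + 663.16 = 2583.16
RR3 = 1132 / 2583.16 = 0.4382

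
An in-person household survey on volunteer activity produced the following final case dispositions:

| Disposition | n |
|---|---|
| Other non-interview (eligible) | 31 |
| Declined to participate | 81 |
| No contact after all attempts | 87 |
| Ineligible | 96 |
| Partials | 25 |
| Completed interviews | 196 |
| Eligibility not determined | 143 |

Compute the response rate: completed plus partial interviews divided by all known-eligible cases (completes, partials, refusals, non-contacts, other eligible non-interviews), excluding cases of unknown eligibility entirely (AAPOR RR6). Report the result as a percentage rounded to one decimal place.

52.6%

Num: 196 + 25 = 221
Base: 196 + 25 + 81 + 87 + 31 = 420
RR6 = 221 / 420 = 0.5262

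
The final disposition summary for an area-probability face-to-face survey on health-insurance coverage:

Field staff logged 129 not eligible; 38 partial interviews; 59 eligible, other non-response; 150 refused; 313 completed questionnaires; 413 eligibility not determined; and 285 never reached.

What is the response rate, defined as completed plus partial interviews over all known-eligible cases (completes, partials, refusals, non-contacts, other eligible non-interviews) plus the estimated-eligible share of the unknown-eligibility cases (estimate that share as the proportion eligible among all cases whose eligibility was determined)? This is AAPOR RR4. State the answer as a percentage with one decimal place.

Num = 313 + 38 = 351
Eligible (known) = 313 + 38 + 150 + 285 + 59 = 845
e = 845 / (845 + 129) = 845 / 974 = 0.8676
e × U = 0.8676 × 413 = 358.32
Base = 845 + 358.32 = 1203.32
RR4 = 351 / 1203.32 = 0.2917

29.2%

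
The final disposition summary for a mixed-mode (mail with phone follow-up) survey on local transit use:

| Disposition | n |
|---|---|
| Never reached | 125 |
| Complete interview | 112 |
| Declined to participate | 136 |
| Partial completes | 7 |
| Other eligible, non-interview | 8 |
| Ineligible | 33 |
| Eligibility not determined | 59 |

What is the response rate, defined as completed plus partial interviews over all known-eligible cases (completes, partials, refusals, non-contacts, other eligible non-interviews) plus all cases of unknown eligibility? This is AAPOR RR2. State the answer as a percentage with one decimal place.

26.6%

Top: 112 + 7 = 119
Base: 112 + 7 + 136 + 125 + 8 + 59 = 447
RR2 = 119 / 447 = 0.2662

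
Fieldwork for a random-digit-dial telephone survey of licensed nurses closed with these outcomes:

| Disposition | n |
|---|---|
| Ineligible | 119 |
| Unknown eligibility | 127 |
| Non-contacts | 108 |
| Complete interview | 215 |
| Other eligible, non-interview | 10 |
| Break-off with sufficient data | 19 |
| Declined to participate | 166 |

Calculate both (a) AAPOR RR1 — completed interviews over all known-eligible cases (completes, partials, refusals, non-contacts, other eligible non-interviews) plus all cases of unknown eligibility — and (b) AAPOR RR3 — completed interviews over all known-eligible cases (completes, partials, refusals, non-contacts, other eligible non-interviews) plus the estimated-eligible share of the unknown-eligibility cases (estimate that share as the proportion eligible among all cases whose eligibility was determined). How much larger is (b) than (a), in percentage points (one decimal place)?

1.3

Numerator: 215
Denom: 215 + 19 + 166 + 108 + 10 + 127 = 645
RR1 = 215 / 645 = 0.3333
Determined eligible: 215 + 19 + 166 + 108 + 10 = 518
e = 518 / (518 + 119) = 518 / 637 = 0.8132
e × U: 0.8132 × 127 = 103.28
Denom: 518 + 103.28 = 621.28
RR3 = 215 / 621.28 = 0.3461
Difference = 34.61 − 33.33 = 1.28 percentage points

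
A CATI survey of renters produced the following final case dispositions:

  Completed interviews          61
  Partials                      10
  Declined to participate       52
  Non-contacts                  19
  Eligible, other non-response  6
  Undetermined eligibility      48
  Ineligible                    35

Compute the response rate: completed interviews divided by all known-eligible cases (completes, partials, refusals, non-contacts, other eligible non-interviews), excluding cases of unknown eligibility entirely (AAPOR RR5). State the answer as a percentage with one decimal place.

41.2%

Top = 61
Denominator = 61 + 10 + 52 + 19 + 6 = 148
RR5 = 61 / 148 = 0.4122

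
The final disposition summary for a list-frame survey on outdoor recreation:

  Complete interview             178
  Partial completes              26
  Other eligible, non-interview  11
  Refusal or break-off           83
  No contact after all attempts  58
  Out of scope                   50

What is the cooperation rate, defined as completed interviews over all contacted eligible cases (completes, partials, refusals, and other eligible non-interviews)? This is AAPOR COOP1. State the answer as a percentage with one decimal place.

59.7%

Num: 178
Denominator: 178 + 26 + 83 + 11 = 298
COOP1 = 178 / 298 = 0.5973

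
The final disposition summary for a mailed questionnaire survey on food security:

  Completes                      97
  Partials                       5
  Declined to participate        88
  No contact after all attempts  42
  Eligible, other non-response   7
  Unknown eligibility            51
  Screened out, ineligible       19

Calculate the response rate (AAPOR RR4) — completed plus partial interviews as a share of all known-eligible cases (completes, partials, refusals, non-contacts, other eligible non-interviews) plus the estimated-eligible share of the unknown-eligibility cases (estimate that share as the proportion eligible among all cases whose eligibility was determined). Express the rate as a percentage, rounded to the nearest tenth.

Top: 97 + 5 = 102
Determined eligible: 97 + 5 + 88 + 42 + 7 = 239
e = 239 / (239 + 19) = 239 / 258 = 0.9264
Estimated eligible among unknowns: 0.9264 × 51 = 47.25
Denom: 239 + 47.25 = 286.25
RR4 = 102 / 286.25 = 0.3563

35.6%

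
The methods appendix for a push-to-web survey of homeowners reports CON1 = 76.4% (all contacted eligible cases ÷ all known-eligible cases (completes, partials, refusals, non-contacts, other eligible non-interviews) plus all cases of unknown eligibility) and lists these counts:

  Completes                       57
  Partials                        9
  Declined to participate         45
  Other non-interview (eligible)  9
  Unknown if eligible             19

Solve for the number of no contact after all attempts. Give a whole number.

18

Top = 57 + 9 + 45 + 9 = 120
CON1 = 120 / D = 0.764
D = 120 / 0.764 = 157.1
Other denominator terms total 139
no contact after all attempts = 157.1 − 139 ≈ 18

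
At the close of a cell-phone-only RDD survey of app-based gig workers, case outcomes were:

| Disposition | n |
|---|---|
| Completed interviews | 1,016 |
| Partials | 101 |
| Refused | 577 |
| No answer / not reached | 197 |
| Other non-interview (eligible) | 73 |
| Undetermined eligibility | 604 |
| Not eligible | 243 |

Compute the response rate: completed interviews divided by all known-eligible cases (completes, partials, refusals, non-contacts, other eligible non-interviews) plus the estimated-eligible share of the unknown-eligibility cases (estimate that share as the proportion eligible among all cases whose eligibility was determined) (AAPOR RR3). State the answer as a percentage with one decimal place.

Num → 1016
Eligible (known) → 1016 + 101 + 577 + 197 + 73 = 1964
e = 1964 / (1964 + 243) = 1964 / 2207 = 0.8899
Estimated eligible among unknowns → 0.8899 × 604 = 537.50
Base → 1964 + 537.50 = 2501.50
RR3 = 1016 / 2501.50 = 0.4062

40.6%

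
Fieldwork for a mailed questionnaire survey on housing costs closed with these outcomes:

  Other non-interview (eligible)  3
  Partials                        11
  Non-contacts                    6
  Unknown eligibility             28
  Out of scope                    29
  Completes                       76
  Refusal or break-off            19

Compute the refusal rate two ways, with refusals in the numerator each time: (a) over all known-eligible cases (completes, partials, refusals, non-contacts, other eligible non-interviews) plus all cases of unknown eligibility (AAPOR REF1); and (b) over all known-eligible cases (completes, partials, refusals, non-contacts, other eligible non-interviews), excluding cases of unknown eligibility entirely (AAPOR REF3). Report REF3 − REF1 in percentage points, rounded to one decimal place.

Top → 19
Denom → 76 + 11 + 19 + 6 + 3 + 28 = 143
REF1 = 19 / 143 = 0.1329
Denom → 76 + 11 + 19 + 6 + 3 = 115
REF3 = 19 / 115 = 0.1652
Difference = 16.52 − 13.29 = 3.23 percentage points

3.2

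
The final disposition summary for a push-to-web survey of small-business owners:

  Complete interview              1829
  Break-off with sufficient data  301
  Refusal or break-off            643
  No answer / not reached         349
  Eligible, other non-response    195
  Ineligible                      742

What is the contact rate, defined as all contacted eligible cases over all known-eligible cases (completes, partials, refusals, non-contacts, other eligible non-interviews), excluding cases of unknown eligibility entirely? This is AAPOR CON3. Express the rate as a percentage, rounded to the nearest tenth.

Top = 1829 + 301 + 643 + 195 = 2968
Base = 1829 + 301 + 643 + 349 + 195 = 3317
CON3 = 2968 / 3317 = 0.8948

89.5%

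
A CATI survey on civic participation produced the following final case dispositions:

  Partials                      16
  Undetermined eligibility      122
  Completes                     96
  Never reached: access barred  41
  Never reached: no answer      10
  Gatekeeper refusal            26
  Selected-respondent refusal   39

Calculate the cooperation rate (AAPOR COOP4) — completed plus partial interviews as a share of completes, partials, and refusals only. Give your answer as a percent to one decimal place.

Refusal or break-off = 26 + 39 = 65
No contact after all attempts = 10 + 41 = 51
Numerator → 96 + 16 = 112
Denom → 96 + 16 + 65 = 177
COOP4 = 112 / 177 = 0.6328

63.3%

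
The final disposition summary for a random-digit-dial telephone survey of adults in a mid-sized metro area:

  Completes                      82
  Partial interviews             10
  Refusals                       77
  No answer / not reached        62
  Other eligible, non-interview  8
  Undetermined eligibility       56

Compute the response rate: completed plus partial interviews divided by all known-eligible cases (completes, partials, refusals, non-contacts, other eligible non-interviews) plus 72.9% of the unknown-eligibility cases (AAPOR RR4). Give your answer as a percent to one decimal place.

Top: 82 + 10 = 92
Known eligible: 82 + 10 + 77 + 62 + 8 = 239
Estimated eligible among unknowns: 0.7290 × 56 = 40.82
Denom: 239 + 40.82 = 279.82
RR4 = 92 / 279.82 = 0.3288

32.9%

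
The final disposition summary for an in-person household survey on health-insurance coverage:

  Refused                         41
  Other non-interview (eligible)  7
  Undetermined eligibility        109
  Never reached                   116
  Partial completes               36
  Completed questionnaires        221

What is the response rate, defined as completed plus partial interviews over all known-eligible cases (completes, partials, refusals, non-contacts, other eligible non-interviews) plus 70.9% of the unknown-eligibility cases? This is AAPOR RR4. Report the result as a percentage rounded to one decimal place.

Numerator: 221 + 36 = 257
Determined eligible: 221 + 36 + 41 + 116 + 7 = 421
e × U: 0.7090 × 109 = 77.28
Base: 421 + 77.28 = 498.28
RR4 = 257 / 498.28 = 0.5158

51.6%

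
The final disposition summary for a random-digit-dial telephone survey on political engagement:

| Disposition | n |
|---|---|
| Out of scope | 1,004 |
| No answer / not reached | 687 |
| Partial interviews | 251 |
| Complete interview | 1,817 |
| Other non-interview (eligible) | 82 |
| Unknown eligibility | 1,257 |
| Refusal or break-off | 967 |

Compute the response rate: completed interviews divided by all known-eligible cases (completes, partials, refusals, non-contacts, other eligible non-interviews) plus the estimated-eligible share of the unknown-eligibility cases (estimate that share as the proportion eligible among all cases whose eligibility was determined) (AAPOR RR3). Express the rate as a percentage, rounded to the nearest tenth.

Numerator: 1817
Known eligible: 1817 + 251 + 967 + 687 + 82 = 3804
e = 3804 / (3804 + 1004) = 3804 / 4808 = 0.7912
Eligible share of unknowns: 0.7912 × 1257 = 994.54
Denominator: 3804 + 994.54 = 4798.54
RR3 = 1817 / 4798.54 = 0.3787

37.9%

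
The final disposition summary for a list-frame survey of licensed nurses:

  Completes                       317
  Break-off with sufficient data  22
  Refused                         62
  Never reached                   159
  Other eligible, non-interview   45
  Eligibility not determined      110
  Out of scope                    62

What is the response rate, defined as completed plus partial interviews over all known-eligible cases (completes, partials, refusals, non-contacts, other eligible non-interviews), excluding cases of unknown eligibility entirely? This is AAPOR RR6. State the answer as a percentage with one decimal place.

Top = 317 + 22 = 339
Base = 317 + 22 + 62 + 159 + 45 = 605
RR6 = 339 / 605 = 0.5603

56.0%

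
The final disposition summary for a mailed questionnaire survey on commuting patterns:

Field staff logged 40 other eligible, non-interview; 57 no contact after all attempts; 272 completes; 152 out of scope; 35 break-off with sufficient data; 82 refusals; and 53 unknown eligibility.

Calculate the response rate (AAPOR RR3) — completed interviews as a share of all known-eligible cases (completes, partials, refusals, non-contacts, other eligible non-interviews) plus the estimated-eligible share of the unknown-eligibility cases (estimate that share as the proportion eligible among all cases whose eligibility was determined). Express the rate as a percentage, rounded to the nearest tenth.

51.7%

Num: 272
Eligible (known): 272 + 35 + 82 + 57 + 40 = 486
e = 486 / (486 + 152) = 486 / 638 = 0.7618
Estimated eligible among unknowns: 0.7618 × 53 = 40.38
Denom: 486 + 40.38 = 526.38
RR3 = 272 / 526.38 = 0.5167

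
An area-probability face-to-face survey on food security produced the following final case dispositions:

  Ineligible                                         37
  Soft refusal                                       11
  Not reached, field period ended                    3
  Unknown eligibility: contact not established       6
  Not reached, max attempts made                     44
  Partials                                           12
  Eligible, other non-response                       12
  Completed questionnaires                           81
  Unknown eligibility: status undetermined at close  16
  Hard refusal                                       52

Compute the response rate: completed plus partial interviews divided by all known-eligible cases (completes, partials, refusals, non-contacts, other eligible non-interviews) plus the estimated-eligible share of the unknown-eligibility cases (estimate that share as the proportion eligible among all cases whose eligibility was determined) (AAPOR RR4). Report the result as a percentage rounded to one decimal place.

39.8%

Declined to participate = 52 + 11 = 63
No contact after all attempts = 3 + 44 = 47
Unknown eligibility = 6 + 16 = 22
Top = 81 + 12 = 93
Eligible (known) = 81 + 12 + 63 + 47 + 12 = 215
e = 215 / (215 + 37) = 215 / 252 = 0.8532
Eligible share of unknowns = 0.8532 × 22 = 18.77
Denom = 215 + 18.77 = 233.77
RR4 = 93 / 233.77 = 0.3978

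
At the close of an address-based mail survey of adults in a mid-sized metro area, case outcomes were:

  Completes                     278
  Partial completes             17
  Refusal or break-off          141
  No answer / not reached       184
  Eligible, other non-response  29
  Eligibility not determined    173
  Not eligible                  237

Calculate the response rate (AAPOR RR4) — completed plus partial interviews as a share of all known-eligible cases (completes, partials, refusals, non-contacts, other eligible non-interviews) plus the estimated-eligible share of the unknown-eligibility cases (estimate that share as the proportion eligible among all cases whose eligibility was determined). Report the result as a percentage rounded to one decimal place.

Num → 278 + 17 = 295
Eligible (known) → 278 + 17 + 141 + 184 + 29 = 649
e = 649 / (649 + 237) = 649 / 886 = 0.7325
Eligible share of unknowns → 0.7325 × 173 = 126.72
Denominator → 649 + 126.72 = 775.72
RR4 = 295 / 775.72 = 0.3803

38.0%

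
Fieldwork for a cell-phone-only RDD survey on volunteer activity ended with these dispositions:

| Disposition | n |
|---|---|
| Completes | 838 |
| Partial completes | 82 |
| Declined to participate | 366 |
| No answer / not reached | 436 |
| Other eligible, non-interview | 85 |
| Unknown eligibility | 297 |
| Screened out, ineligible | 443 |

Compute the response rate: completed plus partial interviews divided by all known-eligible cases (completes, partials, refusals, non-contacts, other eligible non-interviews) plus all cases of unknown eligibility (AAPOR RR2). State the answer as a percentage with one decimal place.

Num = 838 + 82 = 920
Base = 838 + 82 + 366 + 436 + 85 + 297 = 2104
RR2 = 920 / 2104 = 0.4373

43.7%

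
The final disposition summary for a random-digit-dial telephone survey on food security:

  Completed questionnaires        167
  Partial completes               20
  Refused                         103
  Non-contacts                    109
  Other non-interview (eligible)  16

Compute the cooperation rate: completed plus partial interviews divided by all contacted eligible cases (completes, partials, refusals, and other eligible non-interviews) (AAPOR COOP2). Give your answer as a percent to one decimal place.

Num = 167 + 20 = 187
Denom = 167 + 20 + 103 + 16 = 306
COOP2 = 187 / 306 = 0.6111

61.1%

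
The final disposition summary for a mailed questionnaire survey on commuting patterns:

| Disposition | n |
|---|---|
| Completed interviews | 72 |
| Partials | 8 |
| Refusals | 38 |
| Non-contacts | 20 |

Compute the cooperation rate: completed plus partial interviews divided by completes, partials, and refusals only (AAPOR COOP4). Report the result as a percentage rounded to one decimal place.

67.8%

Num → 72 + 8 = 80
Denominator → 72 + 8 + 38 = 118
COOP4 = 80 / 118 = 0.6780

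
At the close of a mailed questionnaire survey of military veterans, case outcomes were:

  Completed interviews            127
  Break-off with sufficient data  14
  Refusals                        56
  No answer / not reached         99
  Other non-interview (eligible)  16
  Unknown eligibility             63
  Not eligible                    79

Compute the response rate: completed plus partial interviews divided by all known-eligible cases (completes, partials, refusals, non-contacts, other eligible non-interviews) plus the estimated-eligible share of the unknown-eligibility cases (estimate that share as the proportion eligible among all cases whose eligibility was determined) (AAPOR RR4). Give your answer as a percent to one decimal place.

38.9%

Numerator → 127 + 14 = 141
Known eligible → 127 + 14 + 56 + 99 + 16 = 312
e = 312 / (312 + 79) = 312 / 391 = 0.7980
e × U → 0.7980 × 63 = 50.27
Base → 312 + 50.27 = 362.27
RR4 = 141 / 362.27 = 0.3892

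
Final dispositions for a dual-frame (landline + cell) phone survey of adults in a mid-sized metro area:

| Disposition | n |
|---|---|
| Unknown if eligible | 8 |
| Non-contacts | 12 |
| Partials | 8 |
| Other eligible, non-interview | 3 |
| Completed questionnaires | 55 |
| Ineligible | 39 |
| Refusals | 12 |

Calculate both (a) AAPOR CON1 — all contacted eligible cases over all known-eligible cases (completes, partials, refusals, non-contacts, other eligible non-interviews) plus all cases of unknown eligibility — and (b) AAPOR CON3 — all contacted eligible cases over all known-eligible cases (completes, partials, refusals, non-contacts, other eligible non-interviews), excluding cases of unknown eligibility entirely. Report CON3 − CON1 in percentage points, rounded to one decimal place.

Top: 55 + 8 + 12 + 3 = 78
Base: 55 + 8 + 12 + 12 + 3 + 8 = 98
CON1 = 78 / 98 = 0.7959
Base: 55 + 8 + 12 + 12 + 3 = 90
CON3 = 78 / 90 = 0.8667
Difference = 86.67 − 79.59 = 7.08 percentage points

7.1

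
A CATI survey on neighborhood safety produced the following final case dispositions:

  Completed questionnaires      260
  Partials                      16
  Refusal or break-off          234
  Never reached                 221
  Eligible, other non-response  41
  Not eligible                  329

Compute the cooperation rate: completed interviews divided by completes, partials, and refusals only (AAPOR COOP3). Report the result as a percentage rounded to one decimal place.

51.0%

Num = 260
Denominator = 260 + 16 + 234 = 510
COOP3 = 260 / 510 = 0.5098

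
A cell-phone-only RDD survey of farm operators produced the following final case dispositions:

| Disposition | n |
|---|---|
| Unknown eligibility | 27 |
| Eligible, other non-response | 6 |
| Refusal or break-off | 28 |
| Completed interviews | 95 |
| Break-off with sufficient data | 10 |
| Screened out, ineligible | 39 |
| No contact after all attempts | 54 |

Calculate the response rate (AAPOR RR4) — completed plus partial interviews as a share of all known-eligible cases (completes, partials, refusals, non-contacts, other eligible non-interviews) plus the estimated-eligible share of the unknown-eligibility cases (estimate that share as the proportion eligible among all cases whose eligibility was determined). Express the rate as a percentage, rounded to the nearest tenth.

48.7%

Top: 95 + 10 = 105
Determined eligible: 95 + 10 + 28 + 54 + 6 = 193
e = 193 / (193 + 39) = 193 / 232 = 0.8319
Estimated eligible among unknowns: 0.8319 × 27 = 22.46
Denominator: 193 + 22.46 = 215.46
RR4 = 105 / 215.46 = 0.4873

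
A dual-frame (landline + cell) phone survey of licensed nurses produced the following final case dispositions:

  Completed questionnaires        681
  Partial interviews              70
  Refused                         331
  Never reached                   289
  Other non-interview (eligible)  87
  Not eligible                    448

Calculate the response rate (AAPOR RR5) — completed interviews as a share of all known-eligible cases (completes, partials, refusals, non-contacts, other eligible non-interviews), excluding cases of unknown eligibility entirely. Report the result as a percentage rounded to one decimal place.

Top → 681
Base → 681 + 70 + 331 + 289 + 87 = 1458
RR5 = 681 / 1458 = 0.4671

46.7%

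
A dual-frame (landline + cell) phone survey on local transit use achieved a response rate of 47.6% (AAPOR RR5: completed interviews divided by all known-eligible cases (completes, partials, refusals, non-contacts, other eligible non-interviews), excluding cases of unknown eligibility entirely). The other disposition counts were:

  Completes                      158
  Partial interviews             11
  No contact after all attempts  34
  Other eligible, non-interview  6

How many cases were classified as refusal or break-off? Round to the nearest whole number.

RR5 = 158 / D = 0.476
D = 158 / 0.476 = 331.9
Other denominator terms total 209
refusal or break-off = 331.9 − 209 ≈ 123

123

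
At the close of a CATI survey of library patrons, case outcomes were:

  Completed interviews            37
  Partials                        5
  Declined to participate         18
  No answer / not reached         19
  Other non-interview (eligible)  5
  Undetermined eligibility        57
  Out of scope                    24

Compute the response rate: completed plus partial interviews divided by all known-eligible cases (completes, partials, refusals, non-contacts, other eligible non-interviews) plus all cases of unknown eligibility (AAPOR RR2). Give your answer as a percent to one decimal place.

29.8%

Numerator: 37 + 5 = 42
Denom: 37 + 5 + 18 + 19 + 5 + 57 = 141
RR2 = 42 / 141 = 0.2979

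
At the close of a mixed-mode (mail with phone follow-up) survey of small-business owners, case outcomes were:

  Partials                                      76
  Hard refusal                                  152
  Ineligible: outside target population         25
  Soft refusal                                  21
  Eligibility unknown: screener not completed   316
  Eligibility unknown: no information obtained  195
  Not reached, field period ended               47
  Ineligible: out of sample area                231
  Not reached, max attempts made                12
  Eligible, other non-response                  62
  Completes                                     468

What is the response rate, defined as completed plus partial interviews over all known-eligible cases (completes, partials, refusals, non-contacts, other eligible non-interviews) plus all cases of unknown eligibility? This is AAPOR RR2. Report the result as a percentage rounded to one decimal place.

Refused = 152 + 21 = 173
Never reached = 47 + 12 = 59
Unknown if eligible = 316 + 195 = 511
Ineligible = 25 + 231 = 256
Num = 468 + 76 = 544
Base = 468 + 76 + 173 + 59 + 62 + 511 = 1349
RR2 = 544 / 1349 = 0.4033

40.3%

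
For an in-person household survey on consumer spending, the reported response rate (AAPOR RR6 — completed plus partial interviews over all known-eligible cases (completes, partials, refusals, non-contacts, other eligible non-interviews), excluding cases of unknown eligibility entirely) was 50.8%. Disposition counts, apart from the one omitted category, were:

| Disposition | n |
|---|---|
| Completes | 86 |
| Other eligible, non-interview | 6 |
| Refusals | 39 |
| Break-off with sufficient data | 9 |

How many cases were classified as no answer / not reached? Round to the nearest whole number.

47

Top → 86 + 9 = 95
RR6 = 95 / D = 0.508
D = 95 / 0.508 = 187.0
Other denominator terms total 140
no answer / not reached = 187.0 − 140 ≈ 47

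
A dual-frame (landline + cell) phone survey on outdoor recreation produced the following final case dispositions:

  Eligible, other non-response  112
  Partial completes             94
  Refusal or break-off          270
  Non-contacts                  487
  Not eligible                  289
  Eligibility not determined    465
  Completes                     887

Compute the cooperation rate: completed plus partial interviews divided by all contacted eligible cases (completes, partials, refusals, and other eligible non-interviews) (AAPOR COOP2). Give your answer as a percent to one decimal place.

72.0%

Top: 887 + 94 = 981
Denom: 887 + 94 + 270 + 112 = 1363
COOP2 = 981 / 1363 = 0.7197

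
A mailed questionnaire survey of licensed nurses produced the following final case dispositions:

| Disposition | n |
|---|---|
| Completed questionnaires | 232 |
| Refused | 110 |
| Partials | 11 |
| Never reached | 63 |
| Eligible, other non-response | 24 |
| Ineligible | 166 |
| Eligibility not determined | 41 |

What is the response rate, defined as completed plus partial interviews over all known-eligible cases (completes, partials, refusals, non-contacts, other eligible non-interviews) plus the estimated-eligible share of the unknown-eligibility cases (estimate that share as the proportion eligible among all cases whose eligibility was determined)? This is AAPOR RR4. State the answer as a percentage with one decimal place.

51.7%

Top → 232 + 11 = 243
Eligible (known) → 232 + 11 + 110 + 63 + 24 = 440
e = 440 / (440 + 166) = 440 / 606 = 0.7261
e × U → 0.7261 × 41 = 29.77
Denom → 440 + 29.77 = 469.77
RR4 = 243 / 469.77 = 0.5173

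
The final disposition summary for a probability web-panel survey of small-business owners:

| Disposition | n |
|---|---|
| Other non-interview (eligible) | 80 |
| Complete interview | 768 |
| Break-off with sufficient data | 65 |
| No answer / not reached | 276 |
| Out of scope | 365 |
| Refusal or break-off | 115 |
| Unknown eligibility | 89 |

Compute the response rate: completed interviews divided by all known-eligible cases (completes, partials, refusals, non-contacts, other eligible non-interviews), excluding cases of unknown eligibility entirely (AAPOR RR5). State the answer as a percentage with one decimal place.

Top = 768
Base = 768 + 65 + 115 + 276 + 80 = 1304
RR5 = 768 / 1304 = 0.5890

58.9%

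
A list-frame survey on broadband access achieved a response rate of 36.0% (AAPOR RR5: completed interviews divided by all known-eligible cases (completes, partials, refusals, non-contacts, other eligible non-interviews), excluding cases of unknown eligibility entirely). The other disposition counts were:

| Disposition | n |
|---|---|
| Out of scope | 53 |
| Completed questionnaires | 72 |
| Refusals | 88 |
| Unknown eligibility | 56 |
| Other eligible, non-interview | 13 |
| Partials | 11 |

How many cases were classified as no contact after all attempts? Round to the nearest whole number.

16

RR5 = 72 / D = 0.360
D = 72 / 0.360 = 200.0
Rest of base = 184
no contact after all attempts = 200.0 − 184 ≈ 16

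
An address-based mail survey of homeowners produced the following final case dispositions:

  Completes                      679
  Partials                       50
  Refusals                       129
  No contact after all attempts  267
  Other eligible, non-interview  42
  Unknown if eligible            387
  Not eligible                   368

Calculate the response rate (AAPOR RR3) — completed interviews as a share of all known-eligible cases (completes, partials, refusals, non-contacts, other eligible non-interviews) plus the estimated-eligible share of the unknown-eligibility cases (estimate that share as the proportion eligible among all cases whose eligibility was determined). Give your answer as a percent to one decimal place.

Numerator: 679
Eligible (known): 679 + 50 + 129 + 267 + 42 = 1167
e = 1167 / (1167 + 368) = 1167 / 1535 = 0.7603
Estimated eligible among unknowns: 0.7603 × 387 = 294.24
Denom: 1167 + 294.24 = 1461.24
RR3 = 679 / 1461.24 = 0.4647

46.5%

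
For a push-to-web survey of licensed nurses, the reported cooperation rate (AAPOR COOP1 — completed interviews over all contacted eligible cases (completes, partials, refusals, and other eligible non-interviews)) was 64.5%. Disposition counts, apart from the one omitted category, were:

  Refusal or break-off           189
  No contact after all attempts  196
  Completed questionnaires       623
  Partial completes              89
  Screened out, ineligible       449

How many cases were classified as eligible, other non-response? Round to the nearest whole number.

65

COOP1 = 623 / D = 0.645
D = 623 / 0.645 = 965.9
Remaining denominator categories sum to 901
eligible, other non-response = 965.9 − 901 ≈ 65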